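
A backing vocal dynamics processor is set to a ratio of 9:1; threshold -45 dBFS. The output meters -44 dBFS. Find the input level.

-36 dBFS

That's 1 dB above the -45 dBFS threshold.
Undo the ratio: input overshoot = 1 × 9 = 9 dB, giving input = -36 dBFS.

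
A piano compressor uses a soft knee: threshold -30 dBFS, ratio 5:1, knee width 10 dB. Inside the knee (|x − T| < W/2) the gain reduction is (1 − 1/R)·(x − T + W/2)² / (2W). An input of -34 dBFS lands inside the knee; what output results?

-34.04 dBFS

x − T + W/2 = -34 − (-30) + 5 = 1.
GR = (1 − 1/5) × 1² / 20 = 0.8 × 1 / 20 = 0.04 dB.
Output = -34 − 0.04 = -34.04 dBFS.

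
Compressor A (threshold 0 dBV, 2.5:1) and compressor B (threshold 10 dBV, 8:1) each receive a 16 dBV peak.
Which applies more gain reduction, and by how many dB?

A: 16 dB over, compressed to 6.4 dB over, so 9.6 dB of GR.
B: 6 dB over, compressed to 0.75 dB over, so 5.25 dB of GR.
A applies 4.35 dB more gain reduction.

A, by 4.35 dB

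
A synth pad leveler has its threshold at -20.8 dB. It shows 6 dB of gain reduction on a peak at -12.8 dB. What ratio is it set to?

Input overshoot = -12.8 − (-20.8) = 8 dB.
Output overshoot = 8 − 6 = 2 dB.
Ratio = input overshoot / output overshoot = 8 / 2 = 4.

4:1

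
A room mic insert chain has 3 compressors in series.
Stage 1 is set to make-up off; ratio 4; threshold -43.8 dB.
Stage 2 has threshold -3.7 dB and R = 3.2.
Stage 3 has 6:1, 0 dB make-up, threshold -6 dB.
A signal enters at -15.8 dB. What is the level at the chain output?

Stage 1: -15.8 dB is 28 dB over -43.8 dB; at 4:1 that becomes 7 dB over, giving -36.8 dB.
Stage 2: -36.8 dB ≤ -3.7 dB, so stage 2 doesn't engage; output -36.8 dB.
Stage 3: -36.8 dB ≤ -6 dB, so stage 3 doesn't engage; output -36.8 dB.

-36.8 dB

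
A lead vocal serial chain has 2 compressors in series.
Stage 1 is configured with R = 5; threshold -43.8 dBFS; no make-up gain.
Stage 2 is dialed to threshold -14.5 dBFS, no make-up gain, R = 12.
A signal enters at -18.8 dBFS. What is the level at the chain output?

-38.8 dBFS

Stage 1: 25 dB above -43.8 dBFS, reduced 5:1 to 5 dB above → -38.8 dBFS.
Stage 2: -38.8 dBFS ≤ -14.5 dBFS, so stage 2 doesn't engage; output -38.8 dBFS.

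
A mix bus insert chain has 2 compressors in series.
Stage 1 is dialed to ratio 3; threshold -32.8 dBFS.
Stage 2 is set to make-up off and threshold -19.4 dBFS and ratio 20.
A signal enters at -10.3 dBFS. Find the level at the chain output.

Stage 1: overshoot 22.5 dB → 22.5/3 = 7.5 dB → -25.3 dBFS.
Stage 2: -25.3 dBFS ≤ -19.4 dBFS, so stage 2 doesn't engage; output -25.3 dBFS.

-25.3 dBFS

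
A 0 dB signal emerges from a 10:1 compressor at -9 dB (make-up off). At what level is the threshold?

-10 dB

Gain reduction = 0 − (-9) = 9 dB; output overshoot = GR / (R − 1) = 9 / 9 = 1 dB.
Threshold = output − output overshoot = -9 − 1 = -10 dB.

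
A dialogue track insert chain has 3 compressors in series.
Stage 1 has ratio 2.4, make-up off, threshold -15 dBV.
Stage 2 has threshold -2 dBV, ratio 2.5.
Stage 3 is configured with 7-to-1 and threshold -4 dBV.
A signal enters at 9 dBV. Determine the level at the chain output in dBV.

-5 dBV

Stage 1: overshoot 24 dB → 24/2.4 = 10 dB → -5 dBV.
Stage 2: below threshold (-5 ≤ -2); passes unchanged; output -5 dBV.
Stage 3: -5 dBV ≤ -4 dBV, so stage 3 doesn't engage; output -5 dBV.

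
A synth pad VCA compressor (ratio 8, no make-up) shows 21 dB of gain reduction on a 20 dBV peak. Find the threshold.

-4 dBV

Let T be the threshold. Output overshoot = (input overshoot)/R, so -1 − T = (20 − T)/8.
8·(-1 − T) = 20 − T → 7·T = -8 − 20 = -28.
T = -28/7 = -4 dBV.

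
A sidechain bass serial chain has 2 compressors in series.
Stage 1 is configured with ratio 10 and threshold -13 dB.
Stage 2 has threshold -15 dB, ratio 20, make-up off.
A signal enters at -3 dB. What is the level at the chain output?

-14.85 dB

Stage 1: overshoot 10 dB → 10/10 = 1 dB → -12 dB.
Stage 2: overshoot 3 dB → 3/20 = 0.15 dB → -14.85 dB.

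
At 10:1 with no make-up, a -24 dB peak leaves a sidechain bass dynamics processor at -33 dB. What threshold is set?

Gain reduction = -24 − (-33) = 9 dB; output overshoot = GR / (R − 1) = 9 / 9 = 1 dB.
Threshold = output − output overshoot = -33 − 1 = -34 dB.

-34 dB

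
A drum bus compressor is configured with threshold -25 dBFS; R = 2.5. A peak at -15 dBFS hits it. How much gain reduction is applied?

The signal is 10 dB above threshold.
At 2.5:1, output sits 10/2.5 = 4 dB above threshold.
GR = overshoot in − overshoot out = 10 − 4 = 6 dB.

6 dB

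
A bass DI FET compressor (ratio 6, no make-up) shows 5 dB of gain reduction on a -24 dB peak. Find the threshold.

-30 dB

Input is 6 dB above T (since output overshoot × R = input overshoot: (-29 − T)·6 = -24 − T gives T = -30 dB).
Check: -30 + (-24 − (-30))/6 = -30 + 1 = -29 dB. ✓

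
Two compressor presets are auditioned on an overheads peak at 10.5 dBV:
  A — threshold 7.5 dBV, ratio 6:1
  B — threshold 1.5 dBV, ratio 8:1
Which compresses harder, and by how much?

A: 3 dB over, compressed to 0.5 dB over, so 2.5 dB of GR.
B: 9 dB over, compressed to 1.125 dB over, so 7.875 dB of GR.
Difference: 5.375 dB in favour of B.

B, by 5.375 dB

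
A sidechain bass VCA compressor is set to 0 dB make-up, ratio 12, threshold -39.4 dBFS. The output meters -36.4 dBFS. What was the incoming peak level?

-3.4 dBFS

That's 3 dB above the -39.4 dBFS threshold.
Before 12:1 compression the overshoot was 3 × 12 = 36 dB, so input = -39.4 + 36 = -3.4 dBFS.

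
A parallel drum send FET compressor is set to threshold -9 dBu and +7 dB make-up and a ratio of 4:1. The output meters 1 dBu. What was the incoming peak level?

Before make-up, the level was 1 − 7 = -6 dBu.
That's 3 dB above the -9 dBu threshold.
Before 4:1 compression the overshoot was 3 × 4 = 12 dB, so input = -9 + 12 = 3 dBu.

3 dBu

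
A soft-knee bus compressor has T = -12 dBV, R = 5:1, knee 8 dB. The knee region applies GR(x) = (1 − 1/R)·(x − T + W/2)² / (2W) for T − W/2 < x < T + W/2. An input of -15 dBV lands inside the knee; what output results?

x − T + W/2 = -15 − (-12) + 4 = 1.
GR = (1 − 1/5) × 1² / 16 = 0.8 × 1 / 16 = 0.05 dB.
Output = -15 − 0.05 = -15.05 dBV.

-15.05 dBV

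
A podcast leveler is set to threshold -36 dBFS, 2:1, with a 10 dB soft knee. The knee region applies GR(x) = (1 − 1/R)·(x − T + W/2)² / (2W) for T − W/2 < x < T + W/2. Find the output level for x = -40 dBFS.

x − T + W/2 = -40 − (-36) + 5 = 1.
GR = (1 − 1/2) × 1² / 20 = 0.5 × 1 / 20 = 0.025 dB.
Output = -40 − 0.025 = -40.025 dBFS.

-40.025 dBFS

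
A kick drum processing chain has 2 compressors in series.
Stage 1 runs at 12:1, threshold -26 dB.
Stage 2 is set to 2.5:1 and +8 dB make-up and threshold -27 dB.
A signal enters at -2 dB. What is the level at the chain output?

-17.8 dB

Stage 1: 24 dB above -26 dB, reduced 12:1 to 2 dB above → -24 dB.
Stage 2: 3 dB above -27 dB, reduced 2.5:1 to 1.2 dB above → -25.8 dB; +8 dB make-up → -17.8 dB.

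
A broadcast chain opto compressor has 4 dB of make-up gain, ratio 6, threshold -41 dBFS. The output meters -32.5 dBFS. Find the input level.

Stripping the +4 dB make-up gives -36.5 dBFS at the gain stage.
That's 4.5 dB above the -41 dBFS threshold.
Before 6:1 compression the overshoot was 4.5 × 6 = 27 dB, so input = -41 + 27 = -14 dBFS.

-14 dBFS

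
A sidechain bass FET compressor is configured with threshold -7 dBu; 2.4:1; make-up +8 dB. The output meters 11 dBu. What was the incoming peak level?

17 dBu

Before make-up, the level was 11 − 8 = 3 dBu.
The compressed level sits 3 − (-7) = 10 dB over threshold.
Undo the ratio: input overshoot = 10 × 2.4 = 24 dB, giving input = 17 dBu.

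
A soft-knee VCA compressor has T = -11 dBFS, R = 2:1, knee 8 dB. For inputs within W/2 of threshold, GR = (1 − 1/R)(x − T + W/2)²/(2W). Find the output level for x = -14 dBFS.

-14.03125 dBFS

x − T + W/2 = -14 − (-11) + 4 = 1.
GR = (1 − 1/2) × 1² / 16 = 0.5 × 1 / 16 = 0.03125 dB.
Output = -14 − 0.03125 = -14.03125 dBFS.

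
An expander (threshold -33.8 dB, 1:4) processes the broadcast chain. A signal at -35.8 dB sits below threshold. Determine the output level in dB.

Below threshold, a 1:4 expander applies gain = (4−1)×(T − x) of attenuation.
(4−1) × 2 = 6 dB, so output = -35.8 − 6 = -41.8 dB.

-41.8 dB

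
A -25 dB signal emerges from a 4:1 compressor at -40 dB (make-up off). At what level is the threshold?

-45 dB

Let T be the threshold. Output overshoot = (input overshoot)/R, so -40 − T = (-25 − T)/4.
4·(-40 − T) = -25 − T → 3·T = -160 − (-25) = -135.
T = -135/3 = -45 dB.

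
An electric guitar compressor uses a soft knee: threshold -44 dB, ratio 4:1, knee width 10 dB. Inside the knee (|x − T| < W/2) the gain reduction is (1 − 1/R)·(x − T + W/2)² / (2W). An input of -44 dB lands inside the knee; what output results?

x − T + W/2 = -44 − (-44) + 5 = 5.
GR = (1 − 1/4) × 5² / 20 = 0.75 × 25 / 20 = 0.9375 dB.
Output = -44 − 0.9375 = -44.9375 dB.

-44.9375 dB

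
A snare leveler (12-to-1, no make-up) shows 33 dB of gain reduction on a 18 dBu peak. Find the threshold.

Gain reduction = 18 − (-15) = 33 dB; output overshoot = GR / (R − 1) = 33 / 11 = 3 dB.
Threshold = output − output overshoot = -15 − 3 = -18 dBu.

-18 dBu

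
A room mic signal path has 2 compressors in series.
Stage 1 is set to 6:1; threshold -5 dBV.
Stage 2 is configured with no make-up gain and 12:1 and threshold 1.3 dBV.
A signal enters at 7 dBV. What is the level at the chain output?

Stage 1: 7 dBV is 12 dB over -5 dBV; at 6:1 that becomes 2 dB over, giving -3 dBV.
Stage 2: -3 dBV ≤ 1.3 dBV, so stage 2 doesn't engage; output -3 dBV.

-3 dBV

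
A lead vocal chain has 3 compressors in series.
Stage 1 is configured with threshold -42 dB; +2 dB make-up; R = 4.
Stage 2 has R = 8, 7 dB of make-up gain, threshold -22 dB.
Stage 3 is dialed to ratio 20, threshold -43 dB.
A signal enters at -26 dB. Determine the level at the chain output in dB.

-42.3 dB

Stage 1: 16 dB above -42 dB, reduced 4:1 to 4 dB above → -38 dB; +2 dB make-up → -36 dB.
Stage 2: below threshold (-36 ≤ -22); passes unchanged; make-up brings it to -29 dB.
Stage 3: 14 dB above -43 dB, reduced 20:1 to 0.7 dB above → -42.3 dB.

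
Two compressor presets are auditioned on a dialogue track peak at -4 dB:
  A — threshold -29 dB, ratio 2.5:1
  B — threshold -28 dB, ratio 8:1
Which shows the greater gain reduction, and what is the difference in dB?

B, by 6 dB

A: overshoot 25 dB → output overshoot 10 dB → GR 15 dB.
B: overshoot 24 dB → output overshoot 3 dB → GR 21 dB.
B applies 6 dB more gain reduction.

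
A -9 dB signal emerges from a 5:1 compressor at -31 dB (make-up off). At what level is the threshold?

Gain reduction = -9 − (-31) = 22 dB; output overshoot = GR / (R − 1) = 22 / 4 = 5.5 dB.
Threshold = output − output overshoot = -31 − 5.5 = -36.5 dB.

-36.5 dB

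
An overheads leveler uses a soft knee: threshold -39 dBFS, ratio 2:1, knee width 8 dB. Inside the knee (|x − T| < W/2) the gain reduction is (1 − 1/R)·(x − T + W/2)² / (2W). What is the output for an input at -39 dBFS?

-39.5 dBFS

x − T + W/2 = -39 − (-39) + 4 = 4.
GR = (1 − 1/2) × 4² / 16 = 0.5 × 16 / 16 = 0.5 dB.
Output = -39 − 0.5 = -39.5 dBFS.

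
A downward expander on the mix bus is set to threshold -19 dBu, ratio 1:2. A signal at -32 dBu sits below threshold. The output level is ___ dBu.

-45 dBu

Below threshold, a 1:2 expander applies gain = (2−1)×(T − x) of attenuation.
(2−1) × 13 = 13 dB, so output = -32 − 13 = -45 dBu.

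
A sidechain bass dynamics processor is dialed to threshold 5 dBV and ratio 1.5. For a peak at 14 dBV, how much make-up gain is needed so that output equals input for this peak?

3 dB

Overshoot 9 dB → 9/1.5 = 6 dB after compression, so the compressed level is 5 + 6 = 11 dBV.
Make-up = target − compressed = 14 − 11 = 3 dB.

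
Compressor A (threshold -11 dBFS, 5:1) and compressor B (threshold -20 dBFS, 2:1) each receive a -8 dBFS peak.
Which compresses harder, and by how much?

A: 3 dB over, compressed to 0.6 dB over, so 2.4 dB of GR.
B: 12 dB over, compressed to 6 dB over, so 6 dB of GR.
B applies 3.6 dB more gain reduction.

B, by 3.6 dB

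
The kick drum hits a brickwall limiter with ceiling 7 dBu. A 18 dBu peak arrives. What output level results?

The limiter clamps the peak to its 7 dBu ceiling.

7 dBu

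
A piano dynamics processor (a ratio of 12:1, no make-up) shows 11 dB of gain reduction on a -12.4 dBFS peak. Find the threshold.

-24.4 dBFS

Input is 12 dB above T (since output overshoot × R = input overshoot: (-23.4 − T)·12 = -12.4 − T gives T = -24.4 dBFS).
Check: -24.4 + (-12.4 − (-24.4))/12 = -24.4 + 1 = -23.4 dBFS. ✓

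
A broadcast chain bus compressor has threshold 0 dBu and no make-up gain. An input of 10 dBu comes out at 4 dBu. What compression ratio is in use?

2.5:1

Input overshoot = 10 − 0 = 10 dB; output overshoot = 4 − 0 = 4 dB.
Ratio = 10 / 4 = 2.5.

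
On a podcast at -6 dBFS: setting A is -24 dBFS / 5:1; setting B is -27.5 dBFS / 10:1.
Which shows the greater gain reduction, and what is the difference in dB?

A: 18 dB over, compressed to 3.6 dB over, so 14.4 dB of GR.
B: 21.5 dB over, compressed to 2.15 dB over, so 19.35 dB of GR.
B reduces 4.95 dB more.

B, by 4.95 dB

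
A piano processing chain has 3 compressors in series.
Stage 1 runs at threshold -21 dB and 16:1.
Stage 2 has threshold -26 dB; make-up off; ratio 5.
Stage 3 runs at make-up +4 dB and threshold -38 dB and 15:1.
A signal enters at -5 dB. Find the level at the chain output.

Stage 1: overshoot 16 dB → 16/16 = 1 dB → -20 dB.
Stage 2: -20 dB is 6 dB over -26 dB; at 5:1 that becomes 1.2 dB over, giving -24.8 dB.
Stage 3: overshoot 13.2 dB → 13.2/15 = 0.88 dB → -37.12 dB; +4 dB make-up → -33.12 dB.

-33.12 dB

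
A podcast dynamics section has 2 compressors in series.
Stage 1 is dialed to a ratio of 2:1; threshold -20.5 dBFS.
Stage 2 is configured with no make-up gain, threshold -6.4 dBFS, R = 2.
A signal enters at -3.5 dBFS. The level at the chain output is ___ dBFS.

Stage 1: 17 dB above -20.5 dBFS, reduced 2:1 to 8.5 dB above → -12 dBFS.
Stage 2: -12 dBFS ≤ -6.4 dBFS, so stage 2 doesn't engage; output -12 dBFS.

-12 dBFS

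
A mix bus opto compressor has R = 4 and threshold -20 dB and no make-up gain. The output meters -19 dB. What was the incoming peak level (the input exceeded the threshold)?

-16 dB

The compressed level sits -19 − (-20) = 1 dB over threshold.
Before 4:1 compression the overshoot was 1 × 4 = 4 dB, so input = -20 + 4 = -16 dB.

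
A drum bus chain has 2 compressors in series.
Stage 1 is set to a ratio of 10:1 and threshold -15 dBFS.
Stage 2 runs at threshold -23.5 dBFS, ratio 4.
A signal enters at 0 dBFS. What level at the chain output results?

-21 dBFS

Stage 1: overshoot 15 dB → 15/10 = 1.5 dB → -13.5 dBFS.
Stage 2: -13.5 dBFS is 10 dB over -23.5 dBFS; at 4:1 that becomes 2.5 dB over, giving -21 dBFS.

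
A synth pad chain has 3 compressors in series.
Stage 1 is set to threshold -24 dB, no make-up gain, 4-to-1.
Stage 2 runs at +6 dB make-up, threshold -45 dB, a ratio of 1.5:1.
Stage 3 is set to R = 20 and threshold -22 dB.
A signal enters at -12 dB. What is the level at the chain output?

-23 dB

Stage 1: 12 dB above -24 dB, reduced 4:1 to 3 dB above → -21 dB.
Stage 2: 24 dB above -45 dB, reduced 1.5:1 to 16 dB above → -29 dB; +6 dB make-up → -23 dB.
Stage 3: -23 dB ≤ -22 dB, so stage 3 doesn't engage; output -23 dB.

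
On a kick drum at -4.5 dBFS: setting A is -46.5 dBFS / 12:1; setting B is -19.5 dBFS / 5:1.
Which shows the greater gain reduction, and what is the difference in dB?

A, by 26.5 dB

A: 42 dB over, compressed to 3.5 dB over, so 38.5 dB of GR.
B: 15 dB over, compressed to 3 dB over, so 12 dB of GR.
A reduces 26.5 dB more.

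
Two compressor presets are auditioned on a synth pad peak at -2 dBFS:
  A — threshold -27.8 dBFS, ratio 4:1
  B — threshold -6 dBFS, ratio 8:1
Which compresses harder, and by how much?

A: GR = 25.8 − 25.8/4 = 19.35 dB.
B: GR = 4 − 4/8 = 3.5 dB.
A reduces 15.85 dB more.

A, by 15.85 dB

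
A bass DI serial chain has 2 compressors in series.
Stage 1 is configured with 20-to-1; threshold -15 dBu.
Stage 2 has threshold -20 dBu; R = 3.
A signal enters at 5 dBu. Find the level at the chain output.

Stage 1: 5 dBu is 20 dB over -15 dBu; at 20:1 that becomes 1 dB over, giving -14 dBu.
Stage 2: -14 dBu is 6 dB over -20 dBu; at 3:1 that becomes 2 dB over, giving -18 dBu.

-18 dBu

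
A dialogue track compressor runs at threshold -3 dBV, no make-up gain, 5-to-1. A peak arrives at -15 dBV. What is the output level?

-15 dBV is 12 dB below the -3 dBV threshold, so no gain reduction is applied.
Output = input = -15 dBV.

-15 dBV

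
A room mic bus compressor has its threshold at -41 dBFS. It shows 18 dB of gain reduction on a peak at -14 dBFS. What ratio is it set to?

3:1

Input overshoot = -14 − (-41) = 27 dB.
Output overshoot = 27 − 18 = 9 dB.
Ratio = input overshoot / output overshoot = 27 / 9 = 3.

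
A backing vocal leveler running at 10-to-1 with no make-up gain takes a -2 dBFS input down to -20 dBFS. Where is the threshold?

Input is 20 dB above T (since output overshoot × R = input overshoot: (-20 − T)·10 = -2 − T gives T = -22 dBFS).
Check: -22 + (-2 − (-22))/10 = -22 + 2 = -20 dBFS. ✓

-22 dBFS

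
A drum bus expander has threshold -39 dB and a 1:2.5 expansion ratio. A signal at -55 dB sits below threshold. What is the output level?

The input is 16 dB below the -39 dB threshold.
A 1:2.5 expander multiplies undershoot by 2.5: 16 × 2.5 = 40 dB below threshold.
Output = -39 − 40 = -79 dB.

-79 dB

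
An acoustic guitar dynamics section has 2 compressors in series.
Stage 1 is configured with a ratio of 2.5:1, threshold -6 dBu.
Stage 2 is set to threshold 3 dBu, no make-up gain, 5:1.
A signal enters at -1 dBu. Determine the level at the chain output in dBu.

-4 dBu

Stage 1: 5 dB above -6 dBu, reduced 2.5:1 to 2 dB above → -4 dBu.
Stage 2: -4 dBu ≤ 3 dBu, so stage 2 doesn't engage; output -4 dBu.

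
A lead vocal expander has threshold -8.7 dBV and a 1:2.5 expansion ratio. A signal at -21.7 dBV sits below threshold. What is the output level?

-41.2 dBV

Undershoot = (-8.7) − (-21.7) = 13 dB.
At 1:2.5, that expands to 32.5 dB under threshold.
Output = -8.7 − 32.5 = -41.2 dBV.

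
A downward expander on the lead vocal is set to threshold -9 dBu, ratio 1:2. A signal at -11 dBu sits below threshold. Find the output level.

The input is 2 dB below the -9 dBu threshold.
A 1:2 expander multiplies undershoot by 2: 2 × 2 = 4 dB below threshold.
Output = -9 − 4 = -13 dBu.

-13 dBu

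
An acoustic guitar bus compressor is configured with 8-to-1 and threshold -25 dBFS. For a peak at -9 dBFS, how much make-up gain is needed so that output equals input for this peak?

14 dB

Overshoot 16 dB → 16/8 = 2 dB after compression, so the compressed level is -25 + 2 = -23 dBFS.
Make-up = target − compressed = -9 − (-23) = 14 dB.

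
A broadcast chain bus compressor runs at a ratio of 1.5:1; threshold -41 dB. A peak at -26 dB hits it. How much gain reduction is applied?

-26 dB exceeds the threshold by 15 dB.
After 1.5:1 compression the overshoot becomes 15/1.5 = 10 dB.
GR = overshoot in − overshoot out = 15 − 10 = 5 dB.

5 dB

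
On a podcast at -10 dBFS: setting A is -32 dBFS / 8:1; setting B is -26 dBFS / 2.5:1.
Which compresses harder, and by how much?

A, by 9.65 dB

A: 22 dB over, compressed to 2.75 dB over, so 19.25 dB of GR.
B: 16 dB over, compressed to 6.4 dB over, so 9.6 dB of GR.
A reduces 9.65 dB more.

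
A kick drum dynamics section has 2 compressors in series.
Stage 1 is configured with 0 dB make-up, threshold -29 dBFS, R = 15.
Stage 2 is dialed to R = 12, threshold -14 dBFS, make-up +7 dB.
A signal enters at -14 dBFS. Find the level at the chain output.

Stage 1: overshoot 15 dB → 15/15 = 1 dB → -28 dBFS.
Stage 2: below threshold (-28 ≤ -14); passes unchanged; make-up brings it to -21 dBFS.

-21 dBFS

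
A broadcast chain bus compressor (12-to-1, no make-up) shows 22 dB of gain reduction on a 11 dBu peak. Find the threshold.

Let T be the threshold. Output overshoot = (input overshoot)/R, so -11 − T = (11 − T)/12.
12·(-11 − T) = 11 − T → 11·T = -132 − 11 = -143.
T = -143/11 = -13 dBu.

-13 dBu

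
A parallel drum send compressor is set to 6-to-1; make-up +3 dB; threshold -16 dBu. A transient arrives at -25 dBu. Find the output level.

-25 dBu is 9 dB below the -16 dBu threshold, so no gain reduction is applied.
Make-up gain adds 3 dB: -25 + 3 = -22 dBu.

-22 dBu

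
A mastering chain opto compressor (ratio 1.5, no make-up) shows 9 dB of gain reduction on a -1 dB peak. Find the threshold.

-28 dB

Let T be the threshold. Output overshoot = (input overshoot)/R, so -10 − T = (-1 − T)/1.5.
1.5·(-10 − T) = -1 − T → 0.5·T = -15 − (-1) = -14.
T = -14/0.5 = -28 dB.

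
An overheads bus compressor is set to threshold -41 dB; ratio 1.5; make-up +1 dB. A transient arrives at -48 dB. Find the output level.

-47 dB

-48 dB is 7 dB below the -41 dB threshold, so no gain reduction is applied.
Make-up gain adds 1 dB: -48 + 1 = -47 dB.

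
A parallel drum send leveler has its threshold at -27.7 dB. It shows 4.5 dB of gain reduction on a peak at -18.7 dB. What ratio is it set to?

Input overshoot = -18.7 − (-27.7) = 9 dB.
Output overshoot = 9 − 4.5 = 4.5 dB.
Ratio = input overshoot / output overshoot = 9 / 4.5 = 2.

2:1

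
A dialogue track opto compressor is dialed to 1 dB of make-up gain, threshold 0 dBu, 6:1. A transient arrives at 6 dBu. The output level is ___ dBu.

Overshoot: 6 − 0 = 6 dB.
At 6:1 the overshoot is divided by 6, leaving 1 dB above threshold.
Output = 0 + 1 = 1 dBu; make-up adds 1 dB, giving 2 dBu.

2 dBu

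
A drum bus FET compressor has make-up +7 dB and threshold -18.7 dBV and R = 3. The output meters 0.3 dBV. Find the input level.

17.3 dBV

Before make-up, the level was 0.3 − 7 = -6.7 dBV.
The compressed level sits -6.7 − (-18.7) = 12 dB over threshold.
Before 3:1 compression the overshoot was 12 × 3 = 36 dB, so input = -18.7 + 36 = 17.3 dBV.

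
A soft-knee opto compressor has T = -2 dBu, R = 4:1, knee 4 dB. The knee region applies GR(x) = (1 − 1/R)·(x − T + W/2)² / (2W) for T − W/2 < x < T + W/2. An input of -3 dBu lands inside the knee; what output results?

-3.09375 dBu

x − T + W/2 = -3 − (-2) + 2 = 1.
GR = (1 − 1/4) × 1² / 8 = 0.75 × 1 / 8 = 0.09375 dB.
Output = -3 − 0.09375 = -3.09375 dBu.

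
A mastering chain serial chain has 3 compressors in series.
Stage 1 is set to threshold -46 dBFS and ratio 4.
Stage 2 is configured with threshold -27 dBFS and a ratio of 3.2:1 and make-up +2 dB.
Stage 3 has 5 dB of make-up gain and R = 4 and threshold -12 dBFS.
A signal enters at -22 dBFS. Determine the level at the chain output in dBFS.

Stage 1: overshoot 24 dB → 24/4 = 6 dB → -40 dBFS.
Stage 2: -40 dBFS ≤ -27 dBFS, so stage 2 doesn't engage; make-up brings it to -38 dBFS.
Stage 3: below threshold (-38 ≤ -12); passes unchanged; make-up brings it to -33 dBFS.

-33 dBFS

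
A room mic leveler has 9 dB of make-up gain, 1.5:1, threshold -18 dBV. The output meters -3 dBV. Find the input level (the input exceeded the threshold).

Before make-up, the level was -3 − 9 = -12 dBV.
The compressed level sits -12 − (-18) = 6 dB over threshold.
Before 1.5:1 compression the overshoot was 6 × 1.5 = 9 dB, so input = -18 + 9 = -9 dBV.

-9 dBV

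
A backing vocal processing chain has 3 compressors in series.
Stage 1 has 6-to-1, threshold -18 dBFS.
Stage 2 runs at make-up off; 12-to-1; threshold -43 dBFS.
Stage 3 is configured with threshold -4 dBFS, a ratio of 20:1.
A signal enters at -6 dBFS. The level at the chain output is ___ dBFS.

-40.75 dBFS

Stage 1: 12 dB above -18 dBFS, reduced 6:1 to 2 dB above → -16 dBFS.
Stage 2: 27 dB above -43 dBFS, reduced 12:1 to 2.25 dB above → -40.75 dBFS.
Stage 3: -40.75 dBFS is at or below the -4 dBFS threshold — no compression; output -40.75 dBFS.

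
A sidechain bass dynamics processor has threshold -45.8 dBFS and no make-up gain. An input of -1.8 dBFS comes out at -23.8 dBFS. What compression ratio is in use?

Input overshoot = -1.8 − (-45.8) = 44 dB; output overshoot = -23.8 − (-45.8) = 22 dB.
Ratio = 44 / 22 = 2.

2:1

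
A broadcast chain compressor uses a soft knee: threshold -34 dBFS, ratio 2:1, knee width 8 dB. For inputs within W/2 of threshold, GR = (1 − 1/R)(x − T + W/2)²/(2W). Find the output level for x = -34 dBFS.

x − T + W/2 = -34 − (-34) + 4 = 4.
GR = (1 − 1/2) × 4² / 16 = 0.5 × 16 / 16 = 0.5 dB.
Output = -34 − 0.5 = -34.5 dBFS.

-34.5 dBFS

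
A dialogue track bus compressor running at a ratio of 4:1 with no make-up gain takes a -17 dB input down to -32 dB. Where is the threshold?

-37 dB

Input is 20 dB above T (since output overshoot × R = input overshoot: (-32 − T)·4 = -17 − T gives T = -37 dB).
Check: -37 + (-17 − (-37))/4 = -37 + 5 = -32 dB. ✓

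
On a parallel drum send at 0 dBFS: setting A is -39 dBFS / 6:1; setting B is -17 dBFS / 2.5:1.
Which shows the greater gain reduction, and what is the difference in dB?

A, by 22.3 dB

A: overshoot 39 dB → output overshoot 6.5 dB → GR 32.5 dB.
B: overshoot 17 dB → output overshoot 6.8 dB → GR 10.2 dB.
Difference: 22.3 dB in favour of A.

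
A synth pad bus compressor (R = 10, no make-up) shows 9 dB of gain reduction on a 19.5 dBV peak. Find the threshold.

Let T be the threshold. Output overshoot = (input overshoot)/R, so 10.5 − T = (19.5 − T)/10.
10·(10.5 − T) = 19.5 − T → 9·T = 105 − 19.5 = 85.5.
T = 85.5/9 = 9.5 dBV.

9.5 dBV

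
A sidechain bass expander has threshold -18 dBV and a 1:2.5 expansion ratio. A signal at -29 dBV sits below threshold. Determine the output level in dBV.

-45.5 dBV

Below threshold, a 1:2.5 expander applies gain = (2.5−1)×(T − x) of attenuation.
(2.5−1) × 11 = 16.5 dB, so output = -29 − 16.5 = -45.5 dBV.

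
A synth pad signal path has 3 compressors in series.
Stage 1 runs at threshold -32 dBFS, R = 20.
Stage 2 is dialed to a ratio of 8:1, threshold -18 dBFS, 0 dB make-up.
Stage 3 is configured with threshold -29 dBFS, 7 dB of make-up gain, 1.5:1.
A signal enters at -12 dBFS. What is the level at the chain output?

-24 dBFS

Stage 1: overshoot 20 dB → 20/20 = 1 dB → -31 dBFS.
Stage 2: -31 dBFS is at or below the -18 dBFS threshold — no compression; output -31 dBFS.
Stage 3: -31 dBFS is at or below the -29 dBFS threshold — no compression; make-up brings it to -24 dBFS.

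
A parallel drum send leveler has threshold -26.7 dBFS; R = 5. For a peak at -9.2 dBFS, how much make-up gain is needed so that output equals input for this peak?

The peak compresses to -26.7 + 17.5/5 = -23.2 dBFS.
To reach -9.2 dBFS requires -9.2 − (-23.2) = 14 dB of make-up.

14 dB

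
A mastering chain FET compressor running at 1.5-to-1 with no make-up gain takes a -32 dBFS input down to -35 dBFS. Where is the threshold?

Gain reduction = -32 − (-35) = 3 dB; output overshoot = GR / (R − 1) = 3 / 0.5 = 6 dB.
Threshold = output − output overshoot = -35 − 6 = -41 dBFS.

-41 dBFS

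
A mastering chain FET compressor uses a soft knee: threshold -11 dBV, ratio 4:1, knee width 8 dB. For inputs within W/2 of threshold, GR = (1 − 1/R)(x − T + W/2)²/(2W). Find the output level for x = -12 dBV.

x − T + W/2 = -12 − (-11) + 4 = 3.
GR = (1 − 1/4) × 3² / 16 = 0.75 × 9 / 16 = 0.421875 dB.
Output = -12 − 0.421875 = -12.421875 dBV.

-12.421875 dBV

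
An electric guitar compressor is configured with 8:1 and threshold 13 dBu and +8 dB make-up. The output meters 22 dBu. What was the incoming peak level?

Remove make-up: 22 − 8 = 14 dBu.
The compressed level sits 14 − 13 = 1 dB over threshold.
Before 8:1 compression the overshoot was 1 × 8 = 8 dB, so input = 13 + 8 = 21 dBu.

21 dBu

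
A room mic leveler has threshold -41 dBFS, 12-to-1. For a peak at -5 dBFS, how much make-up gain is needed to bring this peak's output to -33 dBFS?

Overshoot 36 dB → 36/12 = 3 dB after compression, so the compressed level is -41 + 3 = -38 dBFS.
Make-up = target − compressed = -33 − (-38) = 5 dB.

5 dB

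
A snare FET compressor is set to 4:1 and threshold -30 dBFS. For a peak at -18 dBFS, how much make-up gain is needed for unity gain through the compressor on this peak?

Without make-up, output = threshold + overshoot/4 = -30 + 3 = -27 dBFS.
Gap to target: 9 dB.

9 dB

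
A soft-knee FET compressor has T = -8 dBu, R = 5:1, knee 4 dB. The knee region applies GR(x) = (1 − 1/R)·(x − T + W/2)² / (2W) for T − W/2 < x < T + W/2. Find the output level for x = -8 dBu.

-8.4 dBu

x − T + W/2 = -8 − (-8) + 2 = 2.
GR = (1 − 1/5) × 2² / 8 = 0.8 × 4 / 8 = 0.4 dB.
Output = -8 − 0.4 = -8.4 dBu.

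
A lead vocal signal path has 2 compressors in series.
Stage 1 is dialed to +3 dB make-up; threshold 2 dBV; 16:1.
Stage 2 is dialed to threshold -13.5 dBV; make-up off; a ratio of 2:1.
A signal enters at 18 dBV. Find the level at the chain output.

Stage 1: overshoot 16 dB → 16/16 = 1 dB → 3 dBV; +3 dB make-up → 6 dBV.
Stage 2: 6 dBV is 19.5 dB over -13.5 dBV; at 2:1 that becomes 9.75 dB over, giving -3.75 dBV.

-3.75 dBV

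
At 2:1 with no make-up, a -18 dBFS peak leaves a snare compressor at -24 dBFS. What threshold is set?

-30 dBFS

Input is 12 dB above T (since output overshoot × R = input overshoot: (-24 − T)·2 = -18 − T gives T = -30 dBFS).
Check: -30 + (-18 − (-30))/2 = -30 + 6 = -24 dBFS. ✓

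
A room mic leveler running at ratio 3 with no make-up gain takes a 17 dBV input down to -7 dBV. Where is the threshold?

-19 dBV

Gain reduction = 17 − (-7) = 24 dB; output overshoot = GR / (R − 1) = 24 / 2 = 12 dB.
Threshold = output − output overshoot = -7 − 12 = -19 dBV.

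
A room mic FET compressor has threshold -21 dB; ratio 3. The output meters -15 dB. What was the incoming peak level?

-3 dB

Post-compression overshoot = -15 − (-21) = 6 dB.
Input overshoot = R × output overshoot = 18 dB → input = -21 + 18 = -3 dB.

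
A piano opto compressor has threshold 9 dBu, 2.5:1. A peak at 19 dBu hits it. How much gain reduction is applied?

Overshoot = 19 − 9 = 10 dB.
After 2.5:1 compression the overshoot becomes 10/2.5 = 4 dB.
Gain reduction = 10 − 4 = 6 dB.

6 dB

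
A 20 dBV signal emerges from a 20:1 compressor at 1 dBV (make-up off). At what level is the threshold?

0 dBV

Gain reduction = 20 − 1 = 19 dB; output overshoot = GR / (R − 1) = 19 / 19 = 1 dB.
Threshold = output − output overshoot = 1 − 1 = 0 dBV.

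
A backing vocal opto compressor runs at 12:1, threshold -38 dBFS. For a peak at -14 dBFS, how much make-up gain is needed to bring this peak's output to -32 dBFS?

4 dB

Without make-up, output = threshold + overshoot/12 = -38 + 2 = -36 dBFS.
Gap to target: 4 dB.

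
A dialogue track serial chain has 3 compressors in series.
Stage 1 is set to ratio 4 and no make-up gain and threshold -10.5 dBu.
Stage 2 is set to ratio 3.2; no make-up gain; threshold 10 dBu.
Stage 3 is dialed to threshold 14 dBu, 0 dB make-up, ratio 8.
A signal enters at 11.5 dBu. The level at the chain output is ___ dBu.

Stage 1: 11.5 dBu is 22 dB over -10.5 dBu; at 4:1 that becomes 5.5 dB over, giving -5 dBu.
Stage 2: -5 dBu ≤ 10 dBu, so stage 2 doesn't engage; output -5 dBu.
Stage 3: -5 dBu is at or below the 14 dBu threshold — no compression; output -5 dBu.

-5 dBu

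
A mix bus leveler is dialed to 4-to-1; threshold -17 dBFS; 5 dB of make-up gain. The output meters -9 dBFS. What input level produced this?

Before make-up, the level was -9 − 5 = -14 dBFS.
Post-compression overshoot = -14 − (-17) = 3 dB.
Before 4:1 compression the overshoot was 3 × 4 = 12 dB, so input = -17 + 12 = -5 dBFS.

-5 dBFS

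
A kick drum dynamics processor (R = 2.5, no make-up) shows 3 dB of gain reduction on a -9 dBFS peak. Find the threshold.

Let T be the threshold. Output overshoot = (input overshoot)/R, so -12 − T = (-9 − T)/2.5.
2.5·(-12 − T) = -9 − T → 1.5·T = -30 − (-9) = -21.
T = -21/1.5 = -14 dBFS.

-14 dBFS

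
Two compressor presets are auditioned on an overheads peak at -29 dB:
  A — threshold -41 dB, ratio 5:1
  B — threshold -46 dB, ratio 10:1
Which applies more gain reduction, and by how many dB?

B, by 5.7 dB

A: 12 dB over, compressed to 2.4 dB over, so 9.6 dB of GR.
B: 17 dB over, compressed to 1.7 dB over, so 15.3 dB of GR.
B applies 5.7 dB more gain reduction.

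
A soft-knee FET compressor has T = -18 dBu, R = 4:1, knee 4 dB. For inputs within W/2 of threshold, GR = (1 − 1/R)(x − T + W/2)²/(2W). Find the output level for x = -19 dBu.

-19.09375 dBu

x − T + W/2 = -19 − (-18) + 2 = 1.
GR = (1 − 1/4) × 1² / 8 = 0.75 × 1 / 8 = 0.09375 dB.
Output = -19 − 0.09375 = -19.09375 dBu.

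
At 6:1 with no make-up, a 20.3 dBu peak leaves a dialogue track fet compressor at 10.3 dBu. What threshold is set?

8.3 dBu

Input is 12 dB above T (since output overshoot × R = input overshoot: (10.3 − T)·6 = 20.3 − T gives T = 8.3 dBu).
Check: 8.3 + (20.3 − 8.3)/6 = 8.3 + 2 = 10.3 dBu. ✓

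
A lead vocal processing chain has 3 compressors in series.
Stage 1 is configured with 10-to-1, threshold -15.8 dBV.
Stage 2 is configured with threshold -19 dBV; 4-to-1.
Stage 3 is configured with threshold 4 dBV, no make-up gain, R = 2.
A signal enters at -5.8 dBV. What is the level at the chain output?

Stage 1: overshoot 10 dB → 10/10 = 1 dB → -14.8 dBV.
Stage 2: overshoot 4.2 dB → 4.2/4 = 1.05 dB → -17.95 dBV.
Stage 3: below threshold (-17.95 ≤ 4); passes unchanged; output -17.95 dBV.

-17.95 dBV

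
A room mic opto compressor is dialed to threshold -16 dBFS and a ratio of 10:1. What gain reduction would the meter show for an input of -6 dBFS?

Overshoot = -6 − (-16) = 10 dB.
A 10:1 ratio leaves 1 dB of that excess.
So the signal is attenuated by 10 − 1 = 9 dB.

9 dB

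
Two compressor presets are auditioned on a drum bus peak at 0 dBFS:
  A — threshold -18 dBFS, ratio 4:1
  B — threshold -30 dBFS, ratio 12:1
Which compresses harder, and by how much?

A: overshoot 18 dB → output overshoot 4.5 dB → GR 13.5 dB.
B: overshoot 30 dB → output overshoot 2.5 dB → GR 27.5 dB.
B applies 14 dB more gain reduction.

B, by 14 dB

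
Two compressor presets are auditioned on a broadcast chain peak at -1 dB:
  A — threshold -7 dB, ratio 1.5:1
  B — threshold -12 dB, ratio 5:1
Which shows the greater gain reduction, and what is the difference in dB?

A: overshoot 6 dB → output overshoot 4 dB → GR 2 dB.
B: overshoot 11 dB → output overshoot 2.2 dB → GR 8.8 dB.
B applies 6.8 dB more gain reduction.

B, by 6.8 dB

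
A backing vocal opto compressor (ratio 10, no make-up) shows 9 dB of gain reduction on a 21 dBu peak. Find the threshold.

Let T be the threshold. Output overshoot = (input overshoot)/R, so 12 − T = (21 − T)/10.
10·(12 − T) = 21 − T → 9·T = 120 − 21 = 99.
T = 99/9 = 11 dBu.

11 dBu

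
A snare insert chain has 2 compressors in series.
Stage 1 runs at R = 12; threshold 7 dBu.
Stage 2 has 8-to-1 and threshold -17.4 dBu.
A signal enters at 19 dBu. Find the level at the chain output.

Stage 1: overshoot 12 dB → 12/12 = 1 dB → 8 dBu.
Stage 2: overshoot 25.4 dB → 25.4/8 = 3.175 dB → -14.225 dBu.

-14.225 dBu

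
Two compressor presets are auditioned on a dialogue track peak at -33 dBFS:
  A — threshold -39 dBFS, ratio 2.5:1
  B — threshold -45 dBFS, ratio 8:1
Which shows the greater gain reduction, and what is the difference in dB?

B, by 6.9 dB

A: GR = 6 − 6/2.5 = 3.6 dB.
B: GR = 12 − 12/8 = 10.5 dB.
B applies 6.9 dB more gain reduction.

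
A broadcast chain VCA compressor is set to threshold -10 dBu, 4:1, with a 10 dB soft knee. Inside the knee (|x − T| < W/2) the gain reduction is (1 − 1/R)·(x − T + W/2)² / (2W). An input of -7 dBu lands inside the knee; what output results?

x − T + W/2 = -7 − (-10) + 5 = 8.
GR = (1 − 1/4) × 8² / 20 = 0.75 × 64 / 20 = 2.4 dB.
Output = -7 − 2.4 = -9.4 dBu.

-9.4 dBu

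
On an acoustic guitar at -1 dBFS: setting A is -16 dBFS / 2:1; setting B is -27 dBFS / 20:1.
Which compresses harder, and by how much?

B, by 17.2 dB

A: 15 dB over, compressed to 7.5 dB over, so 7.5 dB of GR.
B: 26 dB over, compressed to 1.3 dB over, so 24.7 dB of GR.
B applies 17.2 dB more gain reduction.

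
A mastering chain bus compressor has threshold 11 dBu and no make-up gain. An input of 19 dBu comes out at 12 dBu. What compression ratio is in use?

Input overshoot = 19 − 11 = 8 dB; output overshoot = 12 − 11 = 1 dB.
Ratio = 8 / 1 = 8.

8:1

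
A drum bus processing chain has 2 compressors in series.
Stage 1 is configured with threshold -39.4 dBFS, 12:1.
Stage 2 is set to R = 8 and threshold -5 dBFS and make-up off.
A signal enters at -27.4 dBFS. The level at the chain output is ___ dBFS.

Stage 1: -27.4 dBFS is 12 dB over -39.4 dBFS; at 12:1 that becomes 1 dB over, giving -38.4 dBFS.
Stage 2: -38.4 dBFS is at or below the -5 dBFS threshold — no compression; output -38.4 dBFS.

-38.4 dBFS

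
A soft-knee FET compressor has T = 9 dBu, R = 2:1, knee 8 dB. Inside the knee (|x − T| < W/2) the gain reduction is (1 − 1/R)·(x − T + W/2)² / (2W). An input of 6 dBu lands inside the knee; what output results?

5.96875 dBu

x − T + W/2 = 6 − 9 + 4 = 1.
GR = (1 − 1/2) × 1² / 16 = 0.5 × 1 / 16 = 0.03125 dB.
Output = 6 − 0.03125 = 5.96875 dBu.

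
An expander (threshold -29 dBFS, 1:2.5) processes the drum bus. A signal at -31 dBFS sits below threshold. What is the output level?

Below threshold, a 1:2.5 expander applies gain = (2.5−1)×(T − x) of attenuation.
(2.5−1) × 2 = 3 dB, so output = -31 − 3 = -34 dBFS.

-34 dBFS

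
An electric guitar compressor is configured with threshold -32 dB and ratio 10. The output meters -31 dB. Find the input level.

-22 dB

The compressed level sits -31 − (-32) = 1 dB over threshold.
Undo the ratio: input overshoot = 1 × 10 = 10 dB, giving input = -22 dB.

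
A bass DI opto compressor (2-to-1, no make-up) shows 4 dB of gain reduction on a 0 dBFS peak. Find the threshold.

Gain reduction = 0 − (-4) = 4 dB; output overshoot = GR / (R − 1) = 4 / 1 = 4 dB.
Threshold = output − output overshoot = -4 − 4 = -8 dBFS.

-8 dBFS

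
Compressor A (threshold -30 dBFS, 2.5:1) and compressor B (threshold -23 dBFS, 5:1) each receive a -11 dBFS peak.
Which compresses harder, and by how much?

A, by 1.8 dB

A: overshoot 19 dB → output overshoot 7.6 dB → GR 11.4 dB.
B: overshoot 12 dB → output overshoot 2.4 dB → GR 9.6 dB.
A applies 1.8 dB more gain reduction.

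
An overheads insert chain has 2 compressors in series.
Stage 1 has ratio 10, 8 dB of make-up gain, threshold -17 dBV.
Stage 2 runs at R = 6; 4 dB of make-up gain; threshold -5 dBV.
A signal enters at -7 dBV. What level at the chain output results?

Stage 1: -7 dBV is 10 dB over -17 dBV; at 10:1 that becomes 1 dB over, giving -16 dBV; +8 dB make-up → -8 dBV.
Stage 2: below threshold (-8 ≤ -5); passes unchanged; make-up brings it to -4 dBV.

-4 dBV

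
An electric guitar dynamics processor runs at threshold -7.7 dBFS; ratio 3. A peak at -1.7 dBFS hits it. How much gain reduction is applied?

-1.7 dBFS exceeds the threshold by 6 dB.
At 3:1, output sits 6/3 = 2 dB above threshold.
So the signal is attenuated by 6 − 2 = 4 dB.

4 dB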